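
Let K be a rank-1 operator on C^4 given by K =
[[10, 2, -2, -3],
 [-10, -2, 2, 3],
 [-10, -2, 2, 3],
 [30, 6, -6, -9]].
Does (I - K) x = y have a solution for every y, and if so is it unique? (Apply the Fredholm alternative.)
(I - K) is singular (det(I - K) = 0, i.e. 1 ∈ sigma(K)). (I - K) x = y is solvable iff y ⊥ ker((I - K)^*) = span{(10, 2, -2, -3)}, i.e. iff 10y_1 + 2y_2 - 2y_3 - 3y_4 = 0. When solvable, the solutions are x = y + c·(1, -1, -1, 3), c arbitrary (ker(I - K) = span{(1, -1, -1, 3)}, dimension 1).

K has rank 1, so it is an outer product K = u v^T: every row of K is a multiple of one row vector. Reading off the entries, u = (1, -1, -1, 3) and v = (10, 2, -2, -3) (row i of K equals u_i·v^T). A rank-one matrix u v^T satisfies K u = u (v·u) and kills the (3)-dimensional subspace v^⊥, so its characteristic polynomial is lambda^3 (lambda - v·u) with v·u = tr K = 1. Hence the eigenvalues of I - K are 1 (multiplicity 3) and 1 - (1) = 0, so det(I - K) = 0. (Direct check: I - K =
[[-9, -2, 2, 3],
 [10, 3, -2, -3],
 [10, 2, -1, -3],
 [-30, -6, 6, 10]]
has determinant 0.) So 1 is an eigenvalue of K and (I - K) is not invertible. The finite-dimensional Fredholm alternative says: either (I - K) is invertible, or ker(I - K) ≠ {0} and then range(I - K) = ker((I - K)^*)^⊥, with dim ker(I - K) = dim ker((I - K)^*). We are in the second case, so we need both kernels. Kernel of I - K: (I - K) u = u - u (v·u) = u - u = 0, so ker(I - K) = span{u} = span{(1, -1, -1, 3)} (it is exactly 1-dimensional because rank(I - K) = 3). Kernel of the adjoint: K is real, so (I - K)^* = I - K^T = I - v u^T, and (I - v u^T) v = v - v (u·v) = 0; hence ker((I - K)^*) = span{v} = span{(10, 2, -2, -3)}. Therefore (I - K) x = y is solvable iff <y, v> = 0, i.e. iff 10y_1 + 2y_2 - 2y_3 - 3y_4 = 0. When this holds, K y = u (v·y) = 0, so (I - K) y = y and x = y is a particular solution; the full solution set is the line x = y + c·u = y + c·(1, -1, -1, 3), c ∈ C.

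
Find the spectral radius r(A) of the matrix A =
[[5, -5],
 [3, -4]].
r(A) = (1 + sqrt(21))/2 ≈ 2.7913

The eigenvalues of A are the roots of its characteristic polynomial. With M = A (coefficients from the trace and determinant):
  p(λ) = det(λ I - M) = λ^2 - λ - 5.
For λ^2 - λ - 5 the discriminant is 21. It is nonnegative but not a perfect square, so the roots are real and irrational: λ = (1 ± sqrt(21))/2 ≈ 2.7913, -1.7913.
Thus the eigenvalues (to 4 decimals) are 2.7913 (modulus 2.7913); -1.7913 (modulus 1.7913). The spectral radius is the largest modulus: r(A) = (1 + sqrt(21))/2 ≈ 2.7913. (Cross-check: r(A) ≤ ||A||_2 ≈ 8.6409; equality holds whenever A is normal, though it can also hold for some non-normal A.)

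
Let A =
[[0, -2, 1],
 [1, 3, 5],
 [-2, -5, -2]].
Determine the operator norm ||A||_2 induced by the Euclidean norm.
||A||_2 ≈ 7.8561 (= sqrt(largest eigenvalue of A^T A))

||A||_2 = sigma_max(A) = sqrt(lambda_max(A^T A)). Form the symmetric matrix M = A^T A =
[[5, 13, 9],
 [13, 38, 23],
 [9, 23, 30]].
Its characteristic polynomial (trace, sum of principal 2x2 minors, determinant of M give the coefficients) is
  p(λ) = det(λ I - M) = λ^3 - 73λ^2 + 701λ - 289.
No integer candidate from the rational root theorem (±divisors of 289) is a root, so the roots are irrational. The cubic discriminant is Δ = 1055030752 > 0, so there are three distinct real roots. p(0) = -289 and p(1) = 340 have opposite signs, so a root lies in (0, 1); Newton's method refines it to λ ≈ 0.4315. p(10) = 421 and p(11) = -80 have opposite signs, so a root lies in (10, 11); Newton's method refines it to λ ≈ 10.8507. p(61) = -2180 and p(62) = 889 have opposite signs, so a root lies in (61, 62); Newton's method refines it to λ ≈ 61.7177. Check (Vieta): the three roots sum to 73, matching tr M = 73.
So the eigenvalues of A^T A are ≈ 0.4315, 10.8507, 61.7177 (all ≥ 0, as they must be for A^T A). The largest is λ_max ≈ 61.7177, hence ||A||_2 = sqrt(λ_max) ≈ 7.8561.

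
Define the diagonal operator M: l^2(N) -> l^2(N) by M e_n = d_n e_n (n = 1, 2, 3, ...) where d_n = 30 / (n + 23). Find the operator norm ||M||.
||M|| = 5/4 (attained at n = 1)

For M diagonal, ||M|| = sup_n |d_n| = sup_n 30/(n + 23). This is positive and strictly decreasing in n, so the supremum is attained at n = 1: d_1 = 30/(1 + 23) = 5/4. Hence ||M|| = 5/4.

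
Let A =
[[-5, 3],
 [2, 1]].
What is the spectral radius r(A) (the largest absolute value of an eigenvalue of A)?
r(A) = (4 + sqrt(60))/2 ≈ 5.873

The eigenvalues of A are the roots of its characteristic polynomial. With M = A (coefficients from the trace and determinant):
  p(λ) = det(λ I - M) = λ^2 + 4λ - 11.
For λ^2 + 4λ - 11 the discriminant is 60. It is nonnegative but not a perfect square, so the roots are real and irrational: λ = (-4 ± sqrt(60))/2 ≈ 1.873, -5.873.
Thus the eigenvalues (to 4 decimals) are 1.873 (modulus 1.873); -5.873 (modulus 5.873). The spectral radius is the largest modulus: r(A) = (4 + sqrt(60))/2 ≈ 5.873. (Cross-check: r(A) ≤ ||A||_2 ≈ 5.9667; equality holds whenever A is normal, though it can also hold for some non-normal A.)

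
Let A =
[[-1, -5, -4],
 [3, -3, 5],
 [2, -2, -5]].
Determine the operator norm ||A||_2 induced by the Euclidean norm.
||A||_2 ≈ 8.5426 (= sqrt(largest eigenvalue of A^T A))

||A||_2 = sigma_max(A) = sqrt(lambda_max(A^T A)). Form the symmetric matrix M = A^T A =
[[14, -8, 9],
 [-8, 38, 15],
 [9, 15, 66]].
Its characteristic polynomial (trace, sum of principal 2x2 minors, determinant of M give the coefficients) is
  p(λ) = det(λ I - M) = λ^3 - 118λ^2 + 3594λ - 22500.
No integer candidate from the rational root theorem (±divisors of 22500) is a root, so the roots are irrational. The cubic discriminant is Δ = 4377220128 > 0, so there are three distinct real roots. p(8) = -788 and p(9) = 1017 have opposite signs, so a root lies in (8, 9); Newton's method refines it to λ ≈ 8.424. p(36) = 612 and p(37) = -411 have opposite signs, so a root lies in (36, 37); Newton's method refines it to λ ≈ 36.6002. p(72) = -2196 and p(73) = 57 have opposite signs, so a root lies in (72, 73); Newton's method refines it to λ ≈ 72.9758. Check (Vieta): the three roots sum to 118, matching tr M = 118.
So the eigenvalues of A^T A are ≈ 8.424, 36.6002, 72.9758 (all ≥ 0, as they must be for A^T A). The largest is λ_max ≈ 72.9758, hence ||A||_2 = sqrt(λ_max) ≈ 8.5426.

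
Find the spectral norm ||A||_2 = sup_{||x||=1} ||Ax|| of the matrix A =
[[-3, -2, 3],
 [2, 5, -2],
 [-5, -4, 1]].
||A||_2 ≈ 9.3551 (= sqrt(largest eigenvalue of A^T A))

||A||_2 = sigma_max(A) = sqrt(lambda_max(A^T A)). Form the symmetric matrix M = A^T A =
[[38, 36, -18],
 [36, 45, -20],
 [-18, -20, 14]].
Its characteristic polynomial (trace, sum of principal 2x2 minors, determinant of M give the coefficients) is
  p(λ) = det(λ I - M) = λ^3 - 97λ^2 + 852λ - 1936.
No integer candidate from the rational root theorem (±divisors of 1936) is a root, so the roots are irrational. The cubic discriminant is Δ = 67189712 > 0, so there are three distinct real roots. p(4) = -16 and p(5) = 24 have opposite signs, so a root lies in (4, 5); Newton's method refines it to λ ≈ 4.143. p(5) = 24 and p(6) = -100 have opposite signs, so a root lies in (5, 6); Newton's method refines it to λ ≈ 5.3394. p(87) = -3502 and p(88) = 3344 have opposite signs, so a root lies in (87, 88); Newton's method refines it to λ ≈ 87.5176. Check (Vieta): the three roots sum to 97, matching tr M = 97.
So the eigenvalues of A^T A are ≈ 4.143, 5.3394, 87.5176 (all ≥ 0, as they must be for A^T A). The largest is λ_max ≈ 87.5176, hence ||A||_2 = sqrt(λ_max) ≈ 9.3551.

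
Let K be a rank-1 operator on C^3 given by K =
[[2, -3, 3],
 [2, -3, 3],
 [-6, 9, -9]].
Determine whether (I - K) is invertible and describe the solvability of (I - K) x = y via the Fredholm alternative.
(I - K) is invertible (det(I - K) = 11 ≠ 0), so for every y in C^3 the equation (I - K) x = y has a unique solution.

K has rank 1, so it is an outer product K = u v^T: every row of K is a multiple of one row vector. Reading off the entries, u = (1, 1, -3) and v = (2, -3, 3) (row i of K equals u_i·v^T). A rank-one matrix u v^T satisfies K u = u (v·u) and kills the (2)-dimensional subspace v^⊥, so its characteristic polynomial is lambda^2 (lambda - v·u) with v·u = tr K = -10. Hence the eigenvalues of I - K are 1 (multiplicity 2) and 1 - (-10) = 11, so det(I - K) = 11. (Direct check: I - K =
[[-1, 3, -3],
 [-2, 4, -3],
 [6, -9, 10]]
has determinant 11.) The finite-dimensional Fredholm alternative says: either (I - K) is invertible, or ker(I - K) ≠ {0} and then range(I - K) = ker((I - K)^*)^⊥, with dim ker(I - K) = dim ker((I - K)^*). Since det(I - K) ≠ 0, 1 is not an eigenvalue of K and ker(I - K) = {0}, so we are in the first case: for every y there is a unique x = (I - K)^(-1) y. Explicitly, by the Sherman–Morrison formula, (I - u v^T)^(-1) = I + u v^T/(1 - v·u), i.e. (I - K)^(-1) = I + K/(11).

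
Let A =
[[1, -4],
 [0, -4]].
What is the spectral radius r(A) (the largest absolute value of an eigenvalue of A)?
r(A) = 4

The eigenvalues of A are the roots of its characteristic polynomial. With M = A (coefficients from the trace and determinant):
  p(λ) = det(λ I - M) = λ^2 + 3λ - 4.
For λ^2 + 3λ - 4 the discriminant is 25. It is a perfect square (5^2), so the roots are rational: λ = (-3 ± 5)/2 = 1, -4.
Thus the eigenvalues (to 4 decimals) are 1 (modulus 1); -4 (modulus 4). The spectral radius is the largest modulus: r(A) = 4. (Cross-check: r(A) ≤ ||A||_2 ≈ 5.7016; equality holds whenever A is normal, though it can also hold for some non-normal A.)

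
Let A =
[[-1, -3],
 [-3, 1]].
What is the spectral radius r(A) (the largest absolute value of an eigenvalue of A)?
r(A) = sqrt(40)/2 ≈ 3.1623

The eigenvalues of A are the roots of its characteristic polynomial. With M = A (coefficients from the trace and determinant):
  p(λ) = det(λ I - M) = λ^2 - 10.
For λ^2 - 10 the discriminant is 40. It is nonnegative but not a perfect square, so the roots are real and irrational: λ = ± sqrt(40)/2 ≈ 3.1623, -3.1623.
Thus the eigenvalues (to 4 decimals) are 3.1623 (modulus 3.1623); -3.1623 (modulus 3.1623). The spectral radius is the largest modulus: r(A) = sqrt(40)/2 ≈ 3.1623. (Cross-check: r(A) ≤ ||A||_2 ≈ 3.1623; equality holds whenever A is normal, though it can also hold for some non-normal A.)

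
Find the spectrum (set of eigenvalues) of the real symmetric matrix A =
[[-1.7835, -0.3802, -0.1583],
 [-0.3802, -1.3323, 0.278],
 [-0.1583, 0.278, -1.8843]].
sigma(A) ≈ {-2, -1} (-2 with multiplicity 2)

A is real symmetric, so its spectrum consists of real eigenvalues. Expanding the characteristic polynomial of the displayed matrix gives
  det(λ I - A) = p(λ) = λ^3 + (5)λ^2 + (8)λ + (4).
Solving p(λ) = 0 yields eigenvalues ≈ -2, -2, -1. (A is shown rounded to 4 decimals, so these recover the underlying integer eigenvalues to within that precision.)
Verification: the trace of A = -5 equals the sum of eigenvalues -5, and det(A) ≈ -4.0003 matches the eigenvalue product -4.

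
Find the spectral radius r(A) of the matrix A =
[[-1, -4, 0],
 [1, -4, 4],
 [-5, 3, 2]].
r(A) ≈ 4.7705

The eigenvalues of A are the roots of its characteristic polynomial. With M = A (coefficients from the trace, the sum of principal 2x2 minors, and det A):
  p(λ) = det(λ I - M) = λ^3 + 3λ^2 - 14λ - 108.
No integer candidate from the rational root theorem (±divisors of 108) is a root, so the roots are irrational. The cubic discriminant is Δ = -208876 < 0, so there is one real root and a complex-conjugate pair. p(4) = -52 and p(5) = 22 have opposite signs, so a root lies in (4, 5); Newton's method refines it to λ ≈ 4.7456. Dividing out (λ - (4.7456)) leaves approximately λ^2 + 7.7456λ + 22.7578. For λ^2 + 7.7456λ + 22.7578 the discriminant is -31.0366. It is negative, so the remaining roots are the complex-conjugate pair λ ≈ -3.8728 ± 2.7855i. Their product equals the constant term, so |λ|^2 ≈ 22.7578 and |λ| ≈ 4.7705.
Thus the eigenvalues (to 4 decimals) are 4.7456 (modulus 4.7456); -3.8728 ± 2.7855i (modulus 4.7705). The spectral radius is the largest modulus: r(A) ≈ 4.7705. (Cross-check: r(A) ≤ ||A||_2 ≈ 7.1772; equality holds whenever A is normal, though it can also hold for some non-normal A.)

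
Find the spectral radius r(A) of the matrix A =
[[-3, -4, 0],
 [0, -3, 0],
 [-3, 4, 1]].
r(A) = 3

The eigenvalues of A are the roots of its characteristic polynomial. With M = A (coefficients from the trace, the sum of principal 2x2 minors, and det A):
  p(λ) = det(λ I - M) = λ^3 + 5λ^2 + 3λ - 9.
By the rational root theorem any rational root is an integer divisor of 9. Testing λ = -3: p(-3) = -27 + 45 - 9 - 9 = 0, so λ = -3 is a root. Dividing out (λ + 3) leaves p(λ) = (λ + 3)(λ^2 + 2λ - 3). For λ^2 + 2λ - 3 the discriminant is 16. It is a perfect square (4^2), so the roots are rational: λ = (-2 ± 4)/2 = 1, -3.
Thus the eigenvalues (to 4 decimals) are 1 (modulus 1); -3 (modulus 3). The spectral radius is the largest modulus: r(A) = 3. (Cross-check: r(A) ≤ ||A||_2 ≈ 6.4343; equality holds whenever A is normal, though it can also hold for some non-normal A.)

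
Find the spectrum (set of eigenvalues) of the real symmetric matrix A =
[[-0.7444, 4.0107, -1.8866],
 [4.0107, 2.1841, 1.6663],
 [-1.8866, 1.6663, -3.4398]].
sigma(A) ≈ {-6, -1, 5}

A is real symmetric, so its spectrum consists of real eigenvalues. Expanding the characteristic polynomial of the displayed matrix gives
  det(λ I - A) = p(λ) = λ^3 + (2)λ^2 + (-29)λ + (-30).
Solving p(λ) = 0 yields eigenvalues ≈ -6, -1, 5. (A is shown rounded to 4 decimals, so these recover the underlying integer eigenvalues to within that precision.)
Verification: the trace of A = -2 equals the sum of eigenvalues -2, and det(A) ≈ 30.0009 matches the eigenvalue product 30.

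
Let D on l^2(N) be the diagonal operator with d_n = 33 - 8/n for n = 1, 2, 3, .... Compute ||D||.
||D|| = 33

For a diagonal operator on l^2 with entries d_n, ||D|| = sup_n |d_n|. Here d_1 = 25, d_2 = 29, ..., and d_n = 33 - 8/n increases monotonically toward 33. All terms lie in [25, 33), so |d_n| = d_n and the supremum is the limit 33, which is not attained by any individual d_n. Hence ||D|| = 33.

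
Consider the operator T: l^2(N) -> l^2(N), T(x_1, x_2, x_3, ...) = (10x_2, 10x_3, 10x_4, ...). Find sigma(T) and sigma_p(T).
sigma(T) = closed disk {z in C : |z| ≤ 10}; sigma_p(T) = open disk {z in C : |z| < 10}

Note T = 10·V where V is the unit left shift (V x)_k = x_{k+1}; so sigma(T) = 10·sigma(V) and ||T|| = 10||V||. ||T x||^2 = 100sum_{k≥2} |x_k|^2 ≤ 100||x||^2, with equality on {x : x_1 = 0}, so ||T|| = 10. For any lambda with |lambda| < 10, set r = lambda/10 (|r| < 1); the vector x = (1, r, r^2, ...) is in l^2 and satisfies T x = 10(r, r^2, ...) = lambda x, so lambda is an eigenvalue. On the boundary |lambda| = 10 the geometric series diverges, so no l^2 eigenvector exists, but these lambda lie in the approximate point spectrum. Hence sigma(T) is the closed disk of radius 10 and sigma_p(T) is the open disk.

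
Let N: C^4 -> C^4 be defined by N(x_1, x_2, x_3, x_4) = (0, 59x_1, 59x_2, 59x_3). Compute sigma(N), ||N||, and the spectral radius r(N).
sigma(N) = {0}; ||N|| = 59; r(N) = 0. (N is nilpotent with N^4 = 0.)

On C^4, N is a strictly lower-triangular matrix with 59 on the subdiagonal and zeros elsewhere, so its characteristic polynomial is lambda^4 and every eigenvalue is 0: sigma(N) = {0}. For the operator norm, N e_i = 59e_{i+1} for i = 1, ..., 3 and N e_4 = 0, so the singular values of N are 59 (with multiplicity 3) and 0; hence ||N|| = 59. The spectral radius r(N) = max|lambda| = 0. Note ||N|| > r(N) — characteristic of non-normal nilpotent operators. Indeed N^4 = 0.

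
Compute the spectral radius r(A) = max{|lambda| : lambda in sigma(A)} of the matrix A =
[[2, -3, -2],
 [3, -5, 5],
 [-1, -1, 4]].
r(A) ≈ 4.7477

The eigenvalues of A are the roots of its characteristic polynomial. With M = A (coefficients from the trace, the sum of principal 2x2 minors, and det A):
  p(λ) = det(λ I - M) = λ^3 - λ^2 - 10λ - 37.
No integer candidate from the rational root theorem (±divisors of 37) is a root, so the roots are irrational. The cubic discriminant is Δ = -39671 < 0, so there is one real root and a complex-conjugate pair. p(4) = -29 and p(5) = 13 have opposite signs, so a root lies in (4, 5); Newton's method refines it to λ ≈ 4.7477. Dividing out (λ - (4.7477)) leaves approximately λ^2 + 3.7477λ + 7.7932. For λ^2 + 3.7477λ + 7.7932 the discriminant is -17.1273. It is negative, so the remaining roots are the complex-conjugate pair λ ≈ -1.8739 ± 2.0693i. Their product equals the constant term, so |λ|^2 ≈ 7.7932 and |λ| ≈ 2.7916.
Thus the eigenvalues (to 4 decimals) are 4.7477 (modulus 4.7477); -1.8739 ± 2.0693i (modulus 2.7916). The spectral radius is the largest modulus: r(A) ≈ 4.7477. (Cross-check: r(A) ≤ ||A||_2 ≈ 8.3439; equality holds whenever A is normal, though it can also hold for some non-normal A.)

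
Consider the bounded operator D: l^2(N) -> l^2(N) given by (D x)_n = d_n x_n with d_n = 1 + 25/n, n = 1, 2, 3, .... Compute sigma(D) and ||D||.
sigma(D) = {1 + 25/n : n ≥ 1} ∪ {1}; ||D|| = 26

A bounded diagonal operator on l^2 with diagonal entries d_n has spectrum equal to the closure of {d_n : n ≥ 1}: every d_n is an eigenvalue (with eigenvector e_n), so {d_n} ⊂ sigma(D); the spectrum is closed, so its closure is too; and for lambda not in the closure, (D - lambda I) has bounded inverse (the diagonal entries 1/(d_n - lambda) are bounded). For our sequence d_n = 1 + 25/n, n = 1, 2, 3, ...:
  - {d_n} = {1 + 25/n : n ≥ 1}; the only limit point is 1
  - closure = {1 + 25/n : n ≥ 1} ∪ {1}
For the norm: a diagonal operator has ||D|| = sup_n |d_n|. Here d_n = 1 + 25/n is positive and decreasing, so sup_n |d_n| = d_1 = 1 + 25 = 26. So ||D|| = 26.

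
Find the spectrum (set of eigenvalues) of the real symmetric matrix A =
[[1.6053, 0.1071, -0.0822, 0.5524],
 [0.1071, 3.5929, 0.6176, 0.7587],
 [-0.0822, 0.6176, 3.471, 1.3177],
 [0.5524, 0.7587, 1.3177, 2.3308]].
sigma(A) ≈ {1, 2, 3, 5}

A is real symmetric, so its spectrum consists of real eigenvalues. Expanding the characteristic polynomial of the displayed matrix gives
  det(λ I - A) = p(λ) = λ^4 + (-11)λ^3 + (41)λ^2 + (-61)λ + (30).
Solving p(λ) = 0 yields eigenvalues ≈ 1, 2, 3, 5. (A is shown rounded to 4 decimals, so these recover the underlying integer eigenvalues to within that precision.)
Verification: the trace of A = 11 equals the sum of eigenvalues 11, and det(A) ≈ 30.0004 matches the eigenvalue product 30.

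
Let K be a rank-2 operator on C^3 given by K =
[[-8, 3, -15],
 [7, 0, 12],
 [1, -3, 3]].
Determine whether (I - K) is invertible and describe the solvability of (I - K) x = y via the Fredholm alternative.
(I - K) is invertible (det(I - K) = 12 ≠ 0), so for every y in C^3 the equation (I - K) x = y has a unique solution.

K has rank 2 and factors as K = U V^T = u1 v1^T + u2 v2^T with u1 = (2, -1, -1), v1 = (-1, 3, -3), u2 = (-3, 3, 0), v2 = (2, 1, 3) (multiplying out reproduces the displayed K). The nonzero eigenvalues of U V^T coincide with those of the 2 x 2 matrix G = V^T U = [[v1·u1, v1·u2], [v2·u1, v2·u2]] = [[-2, 12], [0, -3]], and by the Sylvester determinant identity det(I_3 - U V^T) = det(I_2 - V^T U) = det([[3, -12], [0, 4]]) = (3)(4) - (-12)(0) = 12. (Direct check: I - K =
[[9, -3, 15],
 [-7, 1, -12],
 [-1, 3, -2]]
has determinant 12.) The finite-dimensional Fredholm alternative says: either (I - K) is invertible, or ker(I - K) ≠ {0} and then range(I - K) = ker((I - K)^*)^⊥, with dim ker(I - K) = dim ker((I - K)^*). Since det(I - K) ≠ 0, 1 is not an eigenvalue of K and ker(I - K) = {0}, so we are in the first case: for every y there is a unique x = (I - K)^(-1) y. (Explicitly, by the Woodbury identity, (I - U V^T)^(-1) = I + U (I_2 - G)^(-1) V^T.)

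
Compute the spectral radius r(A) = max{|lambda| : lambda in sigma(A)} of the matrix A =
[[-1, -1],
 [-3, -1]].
r(A) = (2 + sqrt(12))/2 ≈ 2.7321

The eigenvalues of A are the roots of its characteristic polynomial. With M = A (coefficients from the trace and determinant):
  p(λ) = det(λ I - M) = λ^2 + 2λ - 2.
For λ^2 + 2λ - 2 the discriminant is 12. It is nonnegative but not a perfect square, so the roots are real and irrational: λ = (-2 ± sqrt(12))/2 ≈ 0.7321, -2.7321.
Thus the eigenvalues (to 4 decimals) are 0.7321 (modulus 0.7321); -2.7321 (modulus 2.7321). The spectral radius is the largest modulus: r(A) = (2 + sqrt(12))/2 ≈ 2.7321. (Cross-check: r(A) ≤ ||A||_2 ≈ 3.4142; equality holds whenever A is normal, though it can also hold for some non-normal A.)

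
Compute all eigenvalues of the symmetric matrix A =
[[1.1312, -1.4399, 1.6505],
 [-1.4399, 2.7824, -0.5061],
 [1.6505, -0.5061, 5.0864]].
sigma(A) ≈ {0, 3, 6}

A is real symmetric, so its spectrum consists of real eigenvalues. Expanding the characteristic polynomial of the displayed matrix gives
  det(λ I - A) = p(λ) = λ^3 + (-9)λ^2 + (18)λ + (0).
Solving p(λ) = 0 yields eigenvalues ≈ 0, 3, 6. (A is shown rounded to 4 decimals, so these recover the underlying integer eigenvalues to within that precision.)
Verification: the trace of A = 9 equals the sum of eigenvalues 9, and det(A) ≈ -0.0004 matches the eigenvalue product 0.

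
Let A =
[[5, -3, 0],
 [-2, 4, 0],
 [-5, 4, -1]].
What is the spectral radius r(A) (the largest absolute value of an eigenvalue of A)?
r(A) = 7

The eigenvalues of A are the roots of its characteristic polynomial. With M = A (coefficients from the trace, the sum of principal 2x2 minors, and det A):
  p(λ) = det(λ I - M) = λ^3 - 8λ^2 + 5λ + 14.
By the rational root theorem any rational root is an integer divisor of 14. Testing λ = 7: p(7) = 343 - 392 + 35 + 14 = 0, so λ = 7 is a root. Dividing out (λ - 7) leaves p(λ) = (λ - 7)(λ^2 - λ - 2). For λ^2 - λ - 2 the discriminant is 9. It is a perfect square (3^2), so the roots are rational: λ = (1 ± 3)/2 = 2, -1.
Thus the eigenvalues (to 4 decimals) are 2 (modulus 2); -1 (modulus 1); 7 (modulus 7). The spectral radius is the largest modulus: r(A) = 7. (Cross-check: r(A) ≤ ||A||_2 ≈ 9.5625; equality holds whenever A is normal, though it can also hold for some non-normal A.)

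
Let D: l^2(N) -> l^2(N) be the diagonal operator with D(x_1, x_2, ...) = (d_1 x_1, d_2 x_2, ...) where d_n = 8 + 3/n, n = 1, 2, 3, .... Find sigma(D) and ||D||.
sigma(D) = {8 + 3/n : n ≥ 1} ∪ {8}; ||D|| = 11

A bounded diagonal operator on l^2 with diagonal entries d_n has spectrum equal to the closure of {d_n : n ≥ 1}: every d_n is an eigenvalue (with eigenvector e_n), so {d_n} ⊂ sigma(D); the spectrum is closed, so its closure is too; and for lambda not in the closure, (D - lambda I) has bounded inverse (the diagonal entries 1/(d_n - lambda) are bounded). For our sequence d_n = 8 + 3/n, n = 1, 2, 3, ...:
  - {d_n} = {8 + 3/n : n ≥ 1}; the only limit point is 8
  - closure = {8 + 3/n : n ≥ 1} ∪ {8}
For the norm: a diagonal operator has ||D|| = sup_n |d_n|. Here d_n = 8 + 3/n is positive and decreasing, so sup_n |d_n| = d_1 = 8 + 3 = 11. So ||D|| = 11.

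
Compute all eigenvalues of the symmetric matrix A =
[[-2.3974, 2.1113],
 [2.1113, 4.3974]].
sigma(A) ≈ {-3, 5}

A is real symmetric, so its spectrum consists of real eigenvalues. Expanding the characteristic polynomial of the displayed matrix gives
  det(λ I - A) = p(λ) = λ^2 + (-2)λ + (-15).
Solving p(λ) = 0 yields eigenvalues ≈ -3, 5. (A is shown rounded to 4 decimals, so these recover the underlying integer eigenvalues to within that precision.)
Verification: the trace of A = 2 equals the sum of eigenvalues 2, and det(A) ≈ -14.9999 matches the eigenvalue product -15.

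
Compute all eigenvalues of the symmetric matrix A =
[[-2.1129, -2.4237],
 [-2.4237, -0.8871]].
sigma(A) ≈ {-4, 1}

A is real symmetric, so its spectrum consists of real eigenvalues. Expanding the characteristic polynomial of the displayed matrix gives
  det(λ I - A) = p(λ) = λ^2 + (3)λ + (-4).
Solving p(λ) = 0 yields eigenvalues ≈ -4, 1. (A is shown rounded to 4 decimals, so these recover the underlying integer eigenvalues to within that precision.)
Verification: the trace of A = -3 equals the sum of eigenvalues -3, and det(A) ≈ -4.0000 matches the eigenvalue product -4.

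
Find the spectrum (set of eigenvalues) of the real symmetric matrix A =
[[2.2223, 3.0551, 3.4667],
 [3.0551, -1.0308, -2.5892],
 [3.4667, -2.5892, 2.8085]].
sigma(A) ≈ {-5, 3, 6}

A is real symmetric, so its spectrum consists of real eigenvalues. Expanding the characteristic polynomial of the displayed matrix gives
  det(λ I - A) = p(λ) = λ^3 + (-4)λ^2 + (-27)λ + (90.0021).
Solving p(λ) = 0 yields eigenvalues ≈ -5, 3, 6. (A is shown rounded to 4 decimals, so these recover the underlying integer eigenvalues to within that precision.)
Verification: the trace of A = 4 equals the sum of eigenvalues 4, and det(A) ≈ -90.0021 matches the eigenvalue product -90.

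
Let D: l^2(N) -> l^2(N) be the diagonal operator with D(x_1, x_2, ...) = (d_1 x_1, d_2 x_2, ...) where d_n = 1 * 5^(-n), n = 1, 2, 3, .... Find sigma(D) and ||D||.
sigma(D) = {1 * 5^(-n) : n ≥ 1} ∪ {0}; ||D|| = 1/5

A bounded diagonal operator on l^2 with diagonal entries d_n has spectrum equal to the closure of {d_n : n ≥ 1}: every d_n is an eigenvalue (with eigenvector e_n), so {d_n} ⊂ sigma(D); the spectrum is closed, so its closure is too; and for lambda not in the closure, (D - lambda I) has bounded inverse (the diagonal entries 1/(d_n - lambda) are bounded). For our sequence d_n = 1 * 5^(-n), n = 1, 2, 3, ...:
  - {d_n} = {1 * 5^(-n) : n ≥ 1}; the only limit point is 0
  - closure = {1 * 5^(-n) : n ≥ 1} ∪ {0}
For the norm: a diagonal operator has ||D|| = sup_n |d_n|. Here d_n = 1 * 5^(-n) is positive and decreasing, so sup_n |d_n| = d_1 = 1/5. So ||D|| = 1/5.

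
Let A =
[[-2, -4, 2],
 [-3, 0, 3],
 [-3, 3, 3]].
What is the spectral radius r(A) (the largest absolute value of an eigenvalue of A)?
r(A) = (1 + sqrt(85))/2 ≈ 5.1098

The eigenvalues of A are the roots of its characteristic polynomial. With M = A (coefficients from the trace, the sum of principal 2x2 minors, and det A):
  p(λ) = det(λ I - M) = λ^3 - λ^2 - 21λ.
The constant term is 0, so λ = 0 is a root. Dividing out λ leaves p(λ) = λ(λ^2 - λ - 21). For λ^2 - λ - 21 the discriminant is 85. It is nonnegative but not a perfect square, so the roots are real and irrational: λ = (1 ± sqrt(85))/2 ≈ 5.1098, -4.1098.
Thus the eigenvalues (to 4 decimals) are 5.1098 (modulus 5.1098); -4.1098 (modulus 4.1098); 0 (modulus 0). The spectral radius is the largest modulus: r(A) = (1 + sqrt(85))/2 ≈ 5.1098. (Cross-check: r(A) ≤ ||A||_2 ≈ 6.6411; equality holds whenever A is normal, though it can also hold for some non-normal A.)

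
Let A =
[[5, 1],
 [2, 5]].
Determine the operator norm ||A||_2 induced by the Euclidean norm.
||A||_2 = sqrt((55 + sqrt(909))/2) ≈ 6.5249 (= sqrt(largest eigenvalue of A^T A))

||A||_2 = sigma_max(A) = sqrt(lambda_max(A^T A)). Form the symmetric matrix M = A^T A =
[[29, 15],
 [15, 26]].
Its characteristic polynomial (trace, determinant of M give the coefficients) is
  p(λ) = det(λ I - M) = λ^2 - 55λ + 529.
For λ^2 - 55λ + 529 the discriminant is 909. It is nonnegative but not a perfect square, so the roots are real and irrational: λ = (55 ± sqrt(909))/2 ≈ 42.5748, 12.4252.
So the eigenvalues of A^T A are ≈ 12.4252, 42.5748 (all ≥ 0, as they must be for A^T A). The largest is λ_max = (55 + sqrt(909))/2 ≈ 42.5748, hence ||A||_2 = sqrt(λ_max) = sqrt((55 + sqrt(909))/2) ≈ 6.5249.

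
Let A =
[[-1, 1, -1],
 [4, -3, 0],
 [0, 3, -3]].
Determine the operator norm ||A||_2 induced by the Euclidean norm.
||A||_2 ≈ 5.8207 (= sqrt(largest eigenvalue of A^T A))

||A||_2 = sigma_max(A) = sqrt(lambda_max(A^T A)). Form the symmetric matrix M = A^T A =
[[17, -13, 1],
 [-13, 19, -10],
 [1, -10, 10]].
Its characteristic polynomial (trace, sum of principal 2x2 minors, determinant of M give the coefficients) is
  p(λ) = det(λ I - M) = λ^3 - 46λ^2 + 413λ - 81.
No integer candidate from the rational root theorem (±divisors of 81) is a root, so the roots are irrational. The cubic discriminant is Δ = 75129089 > 0, so there are three distinct real roots. p(0) = -81 and p(1) = 287 have opposite signs, so a root lies in (0, 1); Newton's method refines it to λ ≈ 0.2006. p(11) = 227 and p(12) = -21 have opposite signs, so a root lies in (11, 12); Newton's method refines it to λ ≈ 11.9187. p(33) = -609 and p(34) = 89 have opposite signs, so a root lies in (33, 34); Newton's method refines it to λ ≈ 33.8808. Check (Vieta): the three roots sum to 46, matching tr M = 46.
So the eigenvalues of A^T A are ≈ 0.2006, 11.9187, 33.8808 (all ≥ 0, as they must be for A^T A). The largest is λ_max ≈ 33.8808, hence ||A||_2 = sqrt(λ_max) ≈ 5.8207.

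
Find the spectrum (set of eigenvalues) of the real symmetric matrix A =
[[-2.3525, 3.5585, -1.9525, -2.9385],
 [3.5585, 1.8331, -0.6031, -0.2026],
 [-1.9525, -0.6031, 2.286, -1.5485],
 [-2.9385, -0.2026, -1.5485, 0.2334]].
sigma(A) ≈ {-6, 0, 3, 5}

A is real symmetric, so its spectrum consists of real eigenvalues. Expanding the characteristic polynomial of the displayed matrix gives
  det(λ I - A) = p(λ) = λ^4 + (-2)λ^3 + (-33)λ^2 + (90)λ + (-0.0016).
Solving p(λ) = 0 yields eigenvalues ≈ -6, 0, 3, 5. (A is shown rounded to 4 decimals, so these recover the underlying integer eigenvalues to within that precision.)
Verification: the trace of A = 2 equals the sum of eigenvalues 2, and det(A) ≈ -0.0016 matches the eigenvalue product 0.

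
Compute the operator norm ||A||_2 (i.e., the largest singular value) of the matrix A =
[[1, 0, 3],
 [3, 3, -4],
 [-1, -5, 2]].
||A||_2 ≈ 7.751 (= sqrt(largest eigenvalue of A^T A))

||A||_2 = sigma_max(A) = sqrt(lambda_max(A^T A)). Form the symmetric matrix M = A^T A =
[[11, 14, -11],
 [14, 34, -22],
 [-11, -22, 29]].
Its characteristic polynomial (trace, sum of principal 2x2 minors, determinant of M give the coefficients) is
  p(λ) = det(λ I - M) = λ^3 - 74λ^2 + 878λ - 2500.
No integer candidate from the rational root theorem (±divisors of 2500) is a root, so the roots are irrational. The cubic discriminant is Δ = 216766176 > 0, so there are three distinct real roots. p(4) = -108 and p(5) = 165 have opposite signs, so a root lies in (4, 5); Newton's method refines it to λ ≈ 4.3454. p(9) = 137 and p(10) = -120 have opposite signs, so a root lies in (9, 10); Newton's method refines it to λ ≈ 9.5762. p(60) = -220 and p(61) = 2685 have opposite signs, so a root lies in (60, 61); Newton's method refines it to λ ≈ 60.0784. Check (Vieta): the three roots sum to 74, matching tr M = 74.
So the eigenvalues of A^T A are ≈ 4.3454, 9.5762, 60.0784 (all ≥ 0, as they must be for A^T A). The largest is λ_max ≈ 60.0784, hence ||A||_2 = sqrt(λ_max) ≈ 7.751.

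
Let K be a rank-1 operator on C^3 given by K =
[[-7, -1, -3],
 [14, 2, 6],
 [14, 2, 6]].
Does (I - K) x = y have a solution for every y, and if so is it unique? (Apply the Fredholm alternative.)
(I - K) is singular (det(I - K) = 0, i.e. 1 ∈ sigma(K)). (I - K) x = y is solvable iff y ⊥ ker((I - K)^*) = span{(-7, -1, -3)}, i.e. iff -7y_1 - y_2 - 3y_3 = 0. When solvable, the solutions are x = y + c·(1, -2, -2), c arbitrary (ker(I - K) = span{(1, -2, -2)}, dimension 1).

K has rank 1, so it is an outer product K = u v^T: every row of K is a multiple of one row vector. Reading off the entries, u = (1, -2, -2) and v = (-7, -1, -3) (row i of K equals u_i·v^T). A rank-one matrix u v^T satisfies K u = u (v·u) and kills the (2)-dimensional subspace v^⊥, so its characteristic polynomial is lambda^2 (lambda - v·u) with v·u = tr K = 1. Hence the eigenvalues of I - K are 1 (multiplicity 2) and 1 - (1) = 0, so det(I - K) = 0. (Direct check: I - K =
[[8, 1, 3],
 [-14, -1, -6],
 [-14, -2, -5]]
has determinant 0.) So 1 is an eigenvalue of K and (I - K) is not invertible. The finite-dimensional Fredholm alternative says: either (I - K) is invertible, or ker(I - K) ≠ {0} and then range(I - K) = ker((I - K)^*)^⊥, with dim ker(I - K) = dim ker((I - K)^*). We are in the second case, so we need both kernels. Kernel of I - K: (I - K) u = u - u (v·u) = u - u = 0, so ker(I - K) = span{u} = span{(1, -2, -2)} (it is exactly 1-dimensional because rank(I - K) = 2). Kernel of the adjoint: K is real, so (I - K)^* = I - K^T = I - v u^T, and (I - v u^T) v = v - v (u·v) = 0; hence ker((I - K)^*) = span{v} = span{(-7, -1, -3)}. Therefore (I - K) x = y is solvable iff <y, v> = 0, i.e. iff -7y_1 - y_2 - 3y_3 = 0. When this holds, K y = u (v·y) = 0, so (I - K) y = y and x = y is a particular solution; the full solution set is the line x = y + c·u = y + c·(1, -2, -2), c ∈ C.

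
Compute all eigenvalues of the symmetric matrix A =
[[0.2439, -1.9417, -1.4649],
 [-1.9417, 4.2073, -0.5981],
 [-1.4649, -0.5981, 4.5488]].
sigma(A) ≈ {-1, 5} (5 with multiplicity 2)

A is real symmetric, so its spectrum consists of real eigenvalues. Expanding the characteristic polynomial of the displayed matrix gives
  det(λ I - A) = p(λ) = λ^3 + (-9)λ^2 + (15)λ + (25).
Solving p(λ) = 0 yields eigenvalues ≈ -1, 5, 5. (A is shown rounded to 4 decimals, so these recover the underlying integer eigenvalues to within that precision.)
Verification: the trace of A = 9 equals the sum of eigenvalues 9, and det(A) ≈ -25.0004 matches the eigenvalue product -25.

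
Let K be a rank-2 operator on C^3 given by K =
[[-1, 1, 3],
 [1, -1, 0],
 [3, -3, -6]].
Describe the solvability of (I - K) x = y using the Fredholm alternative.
(I - K) is invertible (det(I - K) = 12 ≠ 0), so for every y in C^3 the equation (I - K) x = y has a unique solution.

K has rank 2 and factors as K = U V^T = u1 v1^T + u2 v2^T with u1 = (1, 0, -2), v1 = (-1, 1, 3), u2 = (0, 1, 1), v2 = (1, -1, 0) (multiplying out reproduces the displayed K). The nonzero eigenvalues of U V^T coincide with those of the 2 x 2 matrix G = V^T U = [[v1·u1, v1·u2], [v2·u1, v2·u2]] = [[-7, 4], [1, -1]], and by the Sylvester determinant identity det(I_3 - U V^T) = det(I_2 - V^T U) = det([[8, -4], [-1, 2]]) = (8)(2) - (-4)(-1) = 12. (Direct check: I - K =
[[2, -1, -3],
 [-1, 2, 0],
 [-3, 3, 7]]
has determinant 12.) The finite-dimensional Fredholm alternative says: either (I - K) is invertible, or ker(I - K) ≠ {0} and then range(I - K) = ker((I - K)^*)^⊥, with dim ker(I - K) = dim ker((I - K)^*). Since det(I - K) ≠ 0, 1 is not an eigenvalue of K and ker(I - K) = {0}, so we are in the first case: for every y there is a unique x = (I - K)^(-1) y. (Explicitly, by the Woodbury identity, (I - U V^T)^(-1) = I + U (I_2 - G)^(-1) V^T.)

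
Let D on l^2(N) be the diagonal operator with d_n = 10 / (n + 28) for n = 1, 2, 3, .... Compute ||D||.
||D|| = 10/29 (attained at n = 1)

For D diagonal, ||D|| = sup_n |d_n| = sup_n 10/(n + 28). This is positive and strictly decreasing in n, so the supremum is attained at n = 1: d_1 = 10/(1 + 28) = 10/29. Hence ||D|| = 10/29.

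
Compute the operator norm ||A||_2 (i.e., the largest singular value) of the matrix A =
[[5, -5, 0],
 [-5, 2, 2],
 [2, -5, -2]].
||A||_2 = sqrt((107 + sqrt(9849))/2) ≈ 10.1549 (= sqrt(largest eigenvalue of A^T A))

||A||_2 = sigma_max(A) = sqrt(lambda_max(A^T A)). Form the symmetric matrix M = A^T A =
[[54, -45, -14],
 [-45, 54, 14],
 [-14, 14, 8]].
Its characteristic polynomial (trace, sum of principal 2x2 minors, determinant of M give the coefficients) is
  p(λ) = det(λ I - M) = λ^3 - 116λ^2 + 1363λ - 3600.
By the rational root theorem any rational root is an integer divisor of 3600. Testing λ = 9: p(9) = 729 - 9396 + 12267 - 3600 = 0, so λ = 9 is a root. Dividing out (λ - 9) leaves p(λ) = (λ - 9)(λ^2 - 107λ + 400). For λ^2 - 107λ + 400 the discriminant is 9849. It is nonnegative but not a perfect square, so the roots are real and irrational: λ = (107 ± sqrt(9849))/2 ≈ 103.1211, 3.8789.
So the eigenvalues of A^T A are ≈ 3.8789, 9, 103.1211 (all ≥ 0, as they must be for A^T A). The largest is λ_max = (107 + sqrt(9849))/2 ≈ 103.1211, hence ||A||_2 = sqrt(λ_max) = sqrt((107 + sqrt(9849))/2) ≈ 10.1549.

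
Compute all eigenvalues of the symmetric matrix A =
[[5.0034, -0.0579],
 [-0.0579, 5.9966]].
sigma(A) ≈ {5, 6}

A is real symmetric, so its spectrum consists of real eigenvalues. Expanding the characteristic polynomial of the displayed matrix gives
  det(λ I - A) = p(λ) = λ^2 + (-11)λ + (30).
Solving p(λ) = 0 yields eigenvalues ≈ 5, 6. (A is shown rounded to 4 decimals, so these recover the underlying integer eigenvalues to within that precision.)
Verification: the trace of A = 11 equals the sum of eigenvalues 11, and det(A) ≈ 30.0000 matches the eigenvalue product 30.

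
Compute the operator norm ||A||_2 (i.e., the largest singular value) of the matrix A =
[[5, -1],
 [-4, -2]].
||A||_2 = sqrt((46 + sqrt(1332))/2) ≈ 6.4225 (= sqrt(largest eigenvalue of A^T A))

||A||_2 = sigma_max(A) = sqrt(lambda_max(A^T A)). Form the symmetric matrix M = A^T A =
[[41, 3],
 [3, 5]].
Its characteristic polynomial (trace, determinant of M give the coefficients) is
  p(λ) = det(λ I - M) = λ^2 - 46λ + 196.
For λ^2 - 46λ + 196 the discriminant is 1332. It is nonnegative but not a perfect square, so the roots are real and irrational: λ = (46 ± sqrt(1332))/2 ≈ 41.2483, 4.7517.
So the eigenvalues of A^T A are ≈ 4.7517, 41.2483 (all ≥ 0, as they must be for A^T A). The largest is λ_max = (46 + sqrt(1332))/2 ≈ 41.2483, hence ||A||_2 = sqrt(λ_max) = sqrt((46 + sqrt(1332))/2) ≈ 6.4225.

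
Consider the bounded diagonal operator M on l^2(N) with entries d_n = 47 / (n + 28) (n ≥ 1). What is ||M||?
||M|| = 47/29 (attained at n = 1)

For M diagonal, ||M|| = sup_n |d_n| = sup_n 47/(n + 28). This is positive and strictly decreasing in n, so the supremum is attained at n = 1: d_1 = 47/(1 + 28) = 47/29. Hence ||M|| = 47/29.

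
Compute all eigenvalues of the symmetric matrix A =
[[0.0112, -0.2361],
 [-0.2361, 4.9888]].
sigma(A) ≈ {0, 5}

A is real symmetric, so its spectrum consists of real eigenvalues. Expanding the characteristic polynomial of the displayed matrix gives
  det(λ I - A) = p(λ) = λ^2 + (-5)λ + (0).
Solving p(λ) = 0 yields eigenvalues ≈ 0, 5. (A is shown rounded to 4 decimals, so these recover the underlying integer eigenvalues to within that precision.)
Verification: the trace of A = 5 equals the sum of eigenvalues 5, and det(A) ≈ 0.0001 matches the eigenvalue product 0.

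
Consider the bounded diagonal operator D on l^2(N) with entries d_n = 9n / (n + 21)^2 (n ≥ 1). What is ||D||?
||D|| = 3/28 (attained at n = 21)

For D diagonal, ||D|| = sup_n |d_n|. Treat f(x) = 9x / (x + 21)^2 for real x > 0. By the quotient rule, f'(x) = 9(21 - x)/(x + 21)^3, which is positive for x < 21 and negative for x > 21. So f has a unique maximum at x = 21, and since 21 is a positive integer, the supremum over n ≥ 1 is attained at n = 21: d_21 = 9·21/(21 + 21)^2 = 9·21/1764 = 3/28. Hence ||D|| = 3/28.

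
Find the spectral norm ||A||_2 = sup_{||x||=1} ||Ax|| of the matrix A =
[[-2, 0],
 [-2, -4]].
||A||_2 = sqrt((24 + sqrt(320))/2) ≈ 4.5765 (= sqrt(largest eigenvalue of A^T A))

||A||_2 = sigma_max(A) = sqrt(lambda_max(A^T A)). Form the symmetric matrix M = A^T A =
[[8, 8],
 [8, 16]].
Its characteristic polynomial (trace, determinant of M give the coefficients) is
  p(λ) = det(λ I - M) = λ^2 - 24λ + 64.
For λ^2 - 24λ + 64 the discriminant is 320. It is nonnegative but not a perfect square, so the roots are real and irrational: λ = (24 ± sqrt(320))/2 ≈ 20.9443, 3.0557.
So the eigenvalues of A^T A are ≈ 3.0557, 20.9443 (all ≥ 0, as they must be for A^T A). The largest is λ_max = (24 + sqrt(320))/2 ≈ 20.9443, hence ||A||_2 = sqrt(λ_max) = sqrt((24 + sqrt(320))/2) ≈ 4.5765.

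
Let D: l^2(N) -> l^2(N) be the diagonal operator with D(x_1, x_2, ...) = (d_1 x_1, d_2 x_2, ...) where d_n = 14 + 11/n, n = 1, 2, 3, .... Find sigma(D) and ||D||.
sigma(D) = {14 + 11/n : n ≥ 1} ∪ {14}; ||D|| = 25

A bounded diagonal operator on l^2 with diagonal entries d_n has spectrum equal to the closure of {d_n : n ≥ 1}: every d_n is an eigenvalue (with eigenvector e_n), so {d_n} ⊂ sigma(D); the spectrum is closed, so its closure is too; and for lambda not in the closure, (D - lambda I) has bounded inverse (the diagonal entries 1/(d_n - lambda) are bounded). For our sequence d_n = 14 + 11/n, n = 1, 2, 3, ...:
  - {d_n} = {14 + 11/n : n ≥ 1}; the only limit point is 14
  - closure = {14 + 11/n : n ≥ 1} ∪ {14}
For the norm: a diagonal operator has ||D|| = sup_n |d_n|. Here d_n = 14 + 11/n is positive and decreasing, so sup_n |d_n| = d_1 = 14 + 11 = 25. So ||D|| = 25.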